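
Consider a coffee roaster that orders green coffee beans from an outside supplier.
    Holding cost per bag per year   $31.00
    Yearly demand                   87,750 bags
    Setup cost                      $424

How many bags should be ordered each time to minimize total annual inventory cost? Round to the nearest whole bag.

Optimal lot size Q* = (2 × 87,750 × $424 / $31)^½ ≈ 1,549.32

1,549 bags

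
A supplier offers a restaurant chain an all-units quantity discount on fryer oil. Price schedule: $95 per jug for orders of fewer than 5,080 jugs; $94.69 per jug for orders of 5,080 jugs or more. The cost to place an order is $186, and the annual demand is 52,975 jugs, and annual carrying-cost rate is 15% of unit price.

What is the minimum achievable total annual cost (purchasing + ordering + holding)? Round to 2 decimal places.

$5,049,382.70

H₁ = 15%×$95 = $14.2500;  H₂ = 15%×$94.69 = $14.2035
EOQ₁ = √(2×52,975×186/14.2500) = 1,175.98  (< 5,080, feasible at tier 1)
EOQ₂ = √(2×52,975×186/14.2035) = 1,177.90  (< 5,080 → use Q = 5,080 at tier-2 price)
TC(tier 1 (EOQ₁), Q≈1,176.0) = $5,049,382.70
TC(tier 2, Q≈5,080.0) = $5,054,219.28
Minimum at tier 1 (EOQ₁): $5,049,382.70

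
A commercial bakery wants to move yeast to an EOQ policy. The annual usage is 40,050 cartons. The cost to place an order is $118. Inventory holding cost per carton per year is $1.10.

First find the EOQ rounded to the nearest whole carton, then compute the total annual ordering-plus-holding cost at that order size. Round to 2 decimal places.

Q* = √(2·D·S / H) = √(2·40,050·118 / 1.1) = √8,592,545.5 ≈ 2,931.30 → Q = 2,931 cartons
Orders/yr = 40,050/2,931 = 13.664; ordering cost = 13.664 × $118 = $1,612.38
Average inventory = 2,931/2 = 1465.5; holding cost = 1465.5 × $1.1 = $1,612.05
Total = $1,612.38 + $1,612.05 = $3,224.43

$3,224.43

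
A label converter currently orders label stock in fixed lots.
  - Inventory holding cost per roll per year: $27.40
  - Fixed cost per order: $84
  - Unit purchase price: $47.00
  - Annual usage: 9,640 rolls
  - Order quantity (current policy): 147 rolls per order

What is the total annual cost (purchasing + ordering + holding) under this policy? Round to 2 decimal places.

Annual ordering cost = (D/Q)·S = (9,640/147) × 84 = $5,508.57
Annual holding cost  = (Q/2)·H = (147/2) × 27.4 = $2,013.90
Purchase cost = D·C = 9,640 × 47 = $453,080.00
Total = $5,508.57 + $2,013.90 + $453,080.00 = $460,602.47

$460,602.47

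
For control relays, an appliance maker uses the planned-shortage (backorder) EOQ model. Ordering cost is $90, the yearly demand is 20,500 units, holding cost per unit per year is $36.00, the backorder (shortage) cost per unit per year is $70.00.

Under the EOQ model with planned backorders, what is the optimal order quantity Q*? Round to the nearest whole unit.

394 units

Q* = √(2DS/H) · √((H + b)/b)
   = √(2 × 20,500 × 90 / 36) · √((36 + 70) / 70)
   = 320.156 × 1.2306 ≈ 393.97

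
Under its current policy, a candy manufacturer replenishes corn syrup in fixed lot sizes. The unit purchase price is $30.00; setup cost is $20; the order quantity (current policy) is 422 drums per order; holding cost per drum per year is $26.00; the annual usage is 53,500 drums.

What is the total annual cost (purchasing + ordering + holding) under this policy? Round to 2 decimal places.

$1,613,021.55

Ordering: D/Q × S = 53,500/422 × $20 = $2,535.55
Holding:  Q/2 × H = 422/2 × $26 = $5,486.00
Purchase cost = D·C = 53,500 × 30 = $1,605,000.00
Total = $2,535.55 + $5,486.00 + $1,605,000.00 = $1,613,021.55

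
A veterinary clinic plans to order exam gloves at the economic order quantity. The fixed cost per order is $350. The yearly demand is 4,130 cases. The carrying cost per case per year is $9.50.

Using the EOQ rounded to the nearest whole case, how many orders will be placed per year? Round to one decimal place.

7.5 orders per year

2DS/H = 2·4,130·350/9.5 = 304,315.79
EOQ = √304,315.79 ≈ 551.65 → Q = 552
N = D/Q = 4,130/552 ≈ 7.482 orders/yr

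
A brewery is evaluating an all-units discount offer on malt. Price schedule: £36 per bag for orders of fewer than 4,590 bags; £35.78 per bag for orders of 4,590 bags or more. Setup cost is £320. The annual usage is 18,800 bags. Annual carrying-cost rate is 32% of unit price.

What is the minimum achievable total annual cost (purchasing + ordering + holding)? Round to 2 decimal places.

H₁ = 32%×£36 = £11.5200;  H₂ = 32%×£35.78 = £11.4496
EOQ₁ = √(2×18,800×320/11.5200) = 1,021.98  (< 4,590, feasible at tier 1)
EOQ₂ = √(2×18,800×320/11.4496) = 1,025.12  (< 4,590 → use Q = 4,590 at tier-2 price)
TC(tier 1 (EOQ₁), Q≈1,022.0) = £688,573.22
TC(tier 2, Q≈4,590.0) = £700,251.51
Minimum at tier 1 (EOQ₁): £688,573.22

£688,573.22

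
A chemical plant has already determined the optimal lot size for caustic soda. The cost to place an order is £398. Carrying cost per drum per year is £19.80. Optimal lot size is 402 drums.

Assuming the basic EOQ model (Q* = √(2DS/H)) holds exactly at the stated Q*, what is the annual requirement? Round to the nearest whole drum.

4,020 drums per year

Since Q* = (2DS/H)^½, squaring gives Q*²·H = 2DS.
D = Q²H / (2S) = 402² × 19.8 / (2 × 398) = 4,019.80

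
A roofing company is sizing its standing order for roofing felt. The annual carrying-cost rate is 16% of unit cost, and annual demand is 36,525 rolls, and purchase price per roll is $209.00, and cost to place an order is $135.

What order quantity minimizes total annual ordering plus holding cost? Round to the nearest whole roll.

543 rolls

Holding cost per roll per year: H = 16% × $209 = $33.4400
2DS/H = 2·36,525·135/33.44 = 294,908.79
EOQ = √294,908.79 ≈ 543.06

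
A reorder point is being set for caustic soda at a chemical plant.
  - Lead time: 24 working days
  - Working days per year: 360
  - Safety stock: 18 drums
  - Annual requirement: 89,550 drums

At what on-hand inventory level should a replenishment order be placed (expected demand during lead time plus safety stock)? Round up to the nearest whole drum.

Daily demand d = 89,550 / 360 = 248.750 drums/day
Demand during lead time = 248.750 × 24 = 5,970.00
Reorder point = 5,970.00 + 18 = 5,988.00 → round up

5,988 drums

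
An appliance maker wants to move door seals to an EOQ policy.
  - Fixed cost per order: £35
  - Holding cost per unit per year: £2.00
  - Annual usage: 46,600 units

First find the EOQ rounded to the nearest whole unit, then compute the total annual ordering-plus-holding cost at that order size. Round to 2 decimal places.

£2,554.21

2DS/H = 2·46,600·35/2 = 1,631,000.00
EOQ = √1,631,000.00 ≈ 1,277.11 → Q = 1,277 units
Annual ordering cost = (D/Q)·S = (46,600/1,277) × 35 = £1,277.21
Annual holding cost  = (Q/2)·H = (1,277/2) × 2 = £1,277.00
Total = £1,277.21 + £1,277.00 = £2,554.21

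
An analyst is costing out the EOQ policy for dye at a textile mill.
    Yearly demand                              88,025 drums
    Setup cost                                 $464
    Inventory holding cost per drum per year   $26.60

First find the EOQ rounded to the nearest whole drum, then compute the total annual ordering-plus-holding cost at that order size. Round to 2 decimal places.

$46,614.16

EOQ = √(2DS/H) = √(2 × 88,025 × 464 / 26.6)
    = √(3,070,947.37) ≈ 1,752.41 → Q = 1,752 drums
Orders/yr = 88,025/1,752 = 50.243; ordering cost = 50.243 × $464 = $23,312.56
Average inventory = 1,752/2 = 876; holding cost = 876 × $26.6 = $23,301.60
Total = $23,312.56 + $23,301.60 = $46,614.16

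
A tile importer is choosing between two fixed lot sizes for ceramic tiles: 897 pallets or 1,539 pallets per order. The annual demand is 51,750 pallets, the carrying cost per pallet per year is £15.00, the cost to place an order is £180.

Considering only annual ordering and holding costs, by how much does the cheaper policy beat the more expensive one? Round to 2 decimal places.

£483.02

For each Q, cost = (D/Q)·S + (Q/2)·H.
TC(897) = (51,750/897)×180 + (897/2)×15 = £17,112.12
TC(1,539) = (51,750/1,539)×180 + (1,539/2)×15 = £17,595.13
Cheaper: Q = 897.  Difference = £483.02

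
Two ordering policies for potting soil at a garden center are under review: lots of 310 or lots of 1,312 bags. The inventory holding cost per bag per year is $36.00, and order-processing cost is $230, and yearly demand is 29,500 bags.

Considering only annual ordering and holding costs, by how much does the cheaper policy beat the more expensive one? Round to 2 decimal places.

$1,320.40

For each Q, cost = (D/Q)·S + (Q/2)·H.
TC(310) = (29,500/310)×230 + (310/2)×36 = $27,467.10
TC(1,312) = (29,500/1,312)×230 + (1,312/2)×36 = $28,787.49
|ΔTC| = |$27,467.10 − $28,787.49| = $1,320.40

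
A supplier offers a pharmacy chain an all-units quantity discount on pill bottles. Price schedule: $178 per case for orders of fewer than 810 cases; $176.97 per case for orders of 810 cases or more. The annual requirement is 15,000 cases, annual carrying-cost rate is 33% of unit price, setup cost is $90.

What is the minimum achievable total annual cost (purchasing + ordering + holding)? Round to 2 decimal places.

H₁ = 33%×$178 = $58.7400;  H₂ = 33%×$176.97 = $58.4001
EOQ₁ = √(2×15,000×90/58.7400) = 214.40  (< 810, feasible at tier 1)
EOQ₂ = √(2×15,000×90/58.4001) = 215.02  (< 810 → use Q = 810 at tier-2 price)
TC(tier 1 (EOQ₁), Q≈214.4) = $2,682,593.57
TC(tier 2, Q≈810.0) = $2,679,868.71
Minimum at tier 2: $2,679,868.71

$2,679,868.71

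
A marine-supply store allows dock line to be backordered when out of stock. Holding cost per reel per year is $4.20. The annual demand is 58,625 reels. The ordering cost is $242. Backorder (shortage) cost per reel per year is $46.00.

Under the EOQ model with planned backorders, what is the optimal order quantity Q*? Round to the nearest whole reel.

Q* = √(2DS/H) · √((H + b)/b)
   = √(2 × 58,625 × 242 / 4.2) · √((4.2 + 46) / 46)
   = 2,599.199 × 1.0447 ≈ 2,715.27

2,715 reels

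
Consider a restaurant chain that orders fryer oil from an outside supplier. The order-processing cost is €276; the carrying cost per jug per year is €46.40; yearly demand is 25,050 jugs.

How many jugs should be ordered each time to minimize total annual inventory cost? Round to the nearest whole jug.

2DS/H = 2·25,050·276/46.4 = 298,008.62
EOQ = √298,008.62 ≈ 545.90

546 jugs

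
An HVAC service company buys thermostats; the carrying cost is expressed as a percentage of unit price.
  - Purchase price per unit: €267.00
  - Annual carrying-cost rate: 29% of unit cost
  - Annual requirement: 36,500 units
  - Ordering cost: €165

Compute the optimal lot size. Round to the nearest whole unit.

H = i·C = 0.29 × €267 = €77.4300 per unit-year
EOQ = √(2DS/H) = √(2 × 36,500 × 165 / 77.43)
    = √(155,559.86) ≈ 394.41

394 units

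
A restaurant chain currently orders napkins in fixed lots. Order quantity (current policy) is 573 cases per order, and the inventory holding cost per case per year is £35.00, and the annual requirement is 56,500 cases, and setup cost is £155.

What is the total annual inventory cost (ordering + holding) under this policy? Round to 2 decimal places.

£25,311.10

Orders/yr = 56,500/573 = 98.604; ordering cost = 98.604 × £155 = £15,283.60
Average inventory = 573/2 = 286.5; holding cost = 286.5 × £35 = £10,027.50
Total = £15,283.60 + £10,027.50 = £25,311.10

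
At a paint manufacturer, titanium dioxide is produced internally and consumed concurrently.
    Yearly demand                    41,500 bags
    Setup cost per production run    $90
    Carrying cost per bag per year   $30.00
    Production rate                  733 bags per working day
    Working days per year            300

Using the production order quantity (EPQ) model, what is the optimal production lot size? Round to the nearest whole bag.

554 bags

d = 41,500/300 = 138.3333 bags/day;  effective holding cost H(1 − d/p) = 30·(1 − 138.3333/733) = 24.33834
Q* = √(2DS / H_eff) = √(2·41,500·90 / 24.33834) ≈ 554.01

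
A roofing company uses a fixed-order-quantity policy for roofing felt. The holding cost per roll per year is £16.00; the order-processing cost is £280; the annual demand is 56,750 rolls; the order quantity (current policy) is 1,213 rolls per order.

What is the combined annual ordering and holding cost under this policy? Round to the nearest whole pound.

Ordering: D/Q × S = 56,750/1,213 × £280 = £13,099.75
Holding:  Q/2 × H = 1,213/2 × £16 = £9,704.00
Total = £13,099.75 + £9,704.00 = £22,803.75

£22,804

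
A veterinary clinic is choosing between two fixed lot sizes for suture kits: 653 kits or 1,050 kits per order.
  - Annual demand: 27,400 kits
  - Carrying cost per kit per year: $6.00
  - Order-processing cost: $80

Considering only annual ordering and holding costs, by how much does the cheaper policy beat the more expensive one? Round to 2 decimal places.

For each Q, cost = (D/Q)·S + (Q/2)·H.
TC(653) = (27,400/653)×80 + (653/2)×6 = $5,315.81
TC(1,050) = (27,400/1,050)×80 + (1,050/2)×6 = $5,237.62
Cheaper: Q = 1,050.  Difference = $78.20

$78.20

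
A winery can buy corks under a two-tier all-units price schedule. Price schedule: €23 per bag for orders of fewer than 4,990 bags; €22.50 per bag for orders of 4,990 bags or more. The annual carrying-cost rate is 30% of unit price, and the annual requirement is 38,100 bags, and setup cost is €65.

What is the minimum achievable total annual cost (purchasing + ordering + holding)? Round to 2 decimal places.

€874,587.54

H₁ = 30%×€23 = €6.9000;  H₂ = 30%×€22.50 = €6.7500
EOQ₁ = √(2×38,100×65/6.9000) = 847.25  (< 4,990, feasible at tier 1)
EOQ₂ = √(2×38,100×65/6.7500) = 856.61  (< 4,990 → use Q = 4,990 at tier-2 price)
TC(tier 1 (EOQ₁), Q≈847.2) = €882,146.00
TC(tier 2, Q≈4,990.0) = €874,587.54
Minimum at tier 2: €874,587.54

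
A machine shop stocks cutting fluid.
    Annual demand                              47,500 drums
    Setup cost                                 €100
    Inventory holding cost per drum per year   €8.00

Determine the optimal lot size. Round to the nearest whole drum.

Q* = √(2·D·S / H) = √(2·47,500·100 / 8) = √1,187,500.0 ≈ 1,089.72

1,090 drums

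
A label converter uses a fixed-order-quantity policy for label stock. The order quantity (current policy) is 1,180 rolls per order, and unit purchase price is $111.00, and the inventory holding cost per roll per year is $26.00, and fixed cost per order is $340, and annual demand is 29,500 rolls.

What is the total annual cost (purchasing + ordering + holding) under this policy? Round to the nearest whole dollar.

Annual ordering cost = (D/Q)·S = (29,500/1,180) × 340 = $8,500.00
Annual holding cost  = (Q/2)·H = (1,180/2) × 26 = $15,340.00
Purchase cost = D·C = 29,500 × 111 = $3,274,500.00
Total = $8,500.00 + $15,340.00 + $3,274,500.00 = $3,298,340.00

$3,298,340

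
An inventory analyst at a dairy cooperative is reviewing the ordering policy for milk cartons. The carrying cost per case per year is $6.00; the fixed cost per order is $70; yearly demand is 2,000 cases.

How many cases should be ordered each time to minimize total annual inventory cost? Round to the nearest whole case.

216 cases

EOQ = √(2DS/H) = √(2 × 2,000 × 70 / 6)
    = √(46,666.67) ≈ 216.02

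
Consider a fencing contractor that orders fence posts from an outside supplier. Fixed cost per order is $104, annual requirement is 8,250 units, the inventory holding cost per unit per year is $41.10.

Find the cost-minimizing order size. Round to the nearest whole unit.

204 units

EOQ = √(2DS/H) = √(2 × 8,250 × 104 / 41.1)
    = √(41,751.82) ≈ 204.33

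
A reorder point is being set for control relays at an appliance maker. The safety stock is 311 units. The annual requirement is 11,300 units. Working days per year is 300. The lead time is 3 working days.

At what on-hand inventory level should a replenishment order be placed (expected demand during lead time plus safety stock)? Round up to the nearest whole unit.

Daily demand d = 11,300 / 300 = 37.667 units/day
Demand during lead time = 37.667 × 3 = 113.00
Reorder point = 113.00 + 311 = 424.00 → round up

424 units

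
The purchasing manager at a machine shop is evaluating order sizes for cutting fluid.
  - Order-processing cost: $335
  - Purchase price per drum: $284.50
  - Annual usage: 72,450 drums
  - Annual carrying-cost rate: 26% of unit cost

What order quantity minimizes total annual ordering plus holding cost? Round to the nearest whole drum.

810 drums

H = i·C = 0.26 × $284.5 = $73.9700 per drum-year
EOQ = √(2DS/H) = √(2 × 72,450 × 335 / 73.97)
    = √(656,232.26) ≈ 810.08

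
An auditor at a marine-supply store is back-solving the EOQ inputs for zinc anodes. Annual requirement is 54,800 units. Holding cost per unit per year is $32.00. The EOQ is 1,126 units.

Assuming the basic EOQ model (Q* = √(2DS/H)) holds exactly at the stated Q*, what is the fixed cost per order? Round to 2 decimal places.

Since Q* = (2DS/H)^½, squaring gives Q*²·H = 2DS.
S = Q²H / (2D) = 1,126² × 32 / (2 × 54,800) = 370.1828

$370.18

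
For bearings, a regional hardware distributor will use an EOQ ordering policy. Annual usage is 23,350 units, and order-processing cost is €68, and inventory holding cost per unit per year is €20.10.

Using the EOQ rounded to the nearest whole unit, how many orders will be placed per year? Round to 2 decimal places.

Q* = √(2·D·S / H) = √(2·23,350·68 / 20.1) = √157,990.0 ≈ 397.48 → Q = 397
Orders per year = D/Q = 23,350 / 397 = 58.816

58.82 orders per year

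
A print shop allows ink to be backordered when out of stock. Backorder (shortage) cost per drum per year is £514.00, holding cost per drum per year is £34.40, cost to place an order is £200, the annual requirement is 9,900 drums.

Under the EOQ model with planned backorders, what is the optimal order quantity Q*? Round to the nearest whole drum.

Basic EOQ = √(2·9,900·200/34.4) = 339.288
Backorder adjustment √((H+b)/b) = √((34.4+514)/514) = 1.0329
Q* = 339.288 × 1.0329 ≈ 350.46

350 drums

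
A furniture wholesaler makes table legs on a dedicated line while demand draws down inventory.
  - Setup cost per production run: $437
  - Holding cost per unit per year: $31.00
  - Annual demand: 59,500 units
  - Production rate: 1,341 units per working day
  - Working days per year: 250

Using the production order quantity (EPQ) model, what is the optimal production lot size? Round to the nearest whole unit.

d = 59,500/250 = 238.0000 units/day;  effective holding cost H(1 − d/p) = 31·(1 − 238.0000/1341) = 25.49814
Q* = √(2DS / H_eff) = √(2·59,500·437 / 25.49814) ≈ 1,428.10

1,428 units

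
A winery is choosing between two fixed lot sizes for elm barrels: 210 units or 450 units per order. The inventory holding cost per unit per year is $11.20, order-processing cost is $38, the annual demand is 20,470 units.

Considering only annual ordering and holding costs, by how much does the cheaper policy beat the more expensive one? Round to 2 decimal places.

$631.52

TC(Q) = (D/Q)S + (Q/2)H
TC(210) = (20,470/210)×38 + (210/2)×11.2 = $4,880.10
TC(450) = (20,470/450)×38 + (450/2)×11.2 = $4,248.58
Lots of 450 are cheaper by $631.52.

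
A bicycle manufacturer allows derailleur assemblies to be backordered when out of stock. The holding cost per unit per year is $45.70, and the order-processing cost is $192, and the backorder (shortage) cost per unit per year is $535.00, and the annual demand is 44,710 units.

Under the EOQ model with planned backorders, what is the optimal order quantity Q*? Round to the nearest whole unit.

Basic EOQ = √(2·44,710·192/45.7) = 612.929
Backorder adjustment √((H+b)/b) = √((45.7+535)/535) = 1.0418
Q* = 612.929 × 1.0418 ≈ 638.57

639 units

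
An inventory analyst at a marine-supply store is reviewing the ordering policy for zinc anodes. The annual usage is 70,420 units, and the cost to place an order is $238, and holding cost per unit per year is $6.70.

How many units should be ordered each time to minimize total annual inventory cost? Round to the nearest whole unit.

Q* = √(2·D·S / H) = √(2·70,420·238 / 6.7) = √5,002,973.1 ≈ 2,236.73

2,237 units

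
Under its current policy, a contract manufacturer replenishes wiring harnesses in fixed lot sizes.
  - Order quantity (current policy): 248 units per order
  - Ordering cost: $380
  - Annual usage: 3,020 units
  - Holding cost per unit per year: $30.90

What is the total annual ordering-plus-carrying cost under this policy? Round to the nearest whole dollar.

$8,459

Ordering: D/Q × S = 3,020/248 × $380 = $4,627.42
Holding:  Q/2 × H = 248/2 × $30.9 = $3,831.60
Total = $4,627.42 + $3,831.60 = $8,459.02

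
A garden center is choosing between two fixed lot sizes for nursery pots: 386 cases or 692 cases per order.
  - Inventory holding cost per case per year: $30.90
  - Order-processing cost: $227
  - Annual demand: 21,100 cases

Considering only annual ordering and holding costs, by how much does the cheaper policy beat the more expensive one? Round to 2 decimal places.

TC(Q) = (D/Q)S + (Q/2)H
TC(386) = (21,100/386)×227 + (386/2)×30.9 = $18,372.25
TC(692) = (21,100/692)×227 + (692/2)×30.9 = $17,612.93
|ΔTC| = |$18,372.25 − $17,612.93| = $759.32

$759.32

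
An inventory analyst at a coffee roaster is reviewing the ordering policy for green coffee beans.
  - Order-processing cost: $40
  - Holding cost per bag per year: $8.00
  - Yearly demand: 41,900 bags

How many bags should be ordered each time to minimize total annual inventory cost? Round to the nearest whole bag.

Q* = √(2·D·S / H) = √(2·41,900·40 / 8) = √419,000.0 ≈ 647.30

647 bags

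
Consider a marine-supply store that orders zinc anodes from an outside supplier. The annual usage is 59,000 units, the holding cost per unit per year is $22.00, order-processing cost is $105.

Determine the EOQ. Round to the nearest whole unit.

Q* = √(2·D·S / H) = √(2·59,000·105 / 22) = √563,181.8 ≈ 750.45

750 units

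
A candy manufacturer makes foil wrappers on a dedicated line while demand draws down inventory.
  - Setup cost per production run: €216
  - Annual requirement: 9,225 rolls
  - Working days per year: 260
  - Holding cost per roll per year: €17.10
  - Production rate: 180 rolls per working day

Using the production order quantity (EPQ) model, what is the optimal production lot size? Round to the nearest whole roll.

539 rolls

d = 9,225/260 = 35.4808 rolls/day;  effective holding cost H(1 − d/p) = 17.1·(1 − 35.4808/180) = 13.72933
Q* = √(2DS / H_eff) = √(2·9,225·216 / 13.72933) ≈ 538.77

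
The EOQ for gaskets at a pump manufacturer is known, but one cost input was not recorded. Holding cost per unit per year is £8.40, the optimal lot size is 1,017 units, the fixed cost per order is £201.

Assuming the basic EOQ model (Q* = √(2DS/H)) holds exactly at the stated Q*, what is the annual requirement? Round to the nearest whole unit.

Since Q* = (2DS/H)^½, squaring gives Q*²·H = 2DS.
D = Q²H / (2S) = 1,017² × 8.4 / (2 × 201) = 21,612.01

21,612 units per year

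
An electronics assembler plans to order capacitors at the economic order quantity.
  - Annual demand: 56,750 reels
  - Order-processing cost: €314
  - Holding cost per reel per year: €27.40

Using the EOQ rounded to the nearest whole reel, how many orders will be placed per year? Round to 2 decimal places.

49.78 orders per year

Optimal lot size Q* = (2 × 56,750 × €314 / €27.4)^½ ≈ 1,140.48 → Q = 1,140
Orders per year = D/Q = 56,750 / 1,140 = 49.781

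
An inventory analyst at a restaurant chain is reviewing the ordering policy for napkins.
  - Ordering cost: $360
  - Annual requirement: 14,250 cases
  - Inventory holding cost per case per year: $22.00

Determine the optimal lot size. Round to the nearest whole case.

683 cases

2DS/H = 2·14,250·360/22 = 466,363.64
EOQ = √466,363.64 ≈ 682.91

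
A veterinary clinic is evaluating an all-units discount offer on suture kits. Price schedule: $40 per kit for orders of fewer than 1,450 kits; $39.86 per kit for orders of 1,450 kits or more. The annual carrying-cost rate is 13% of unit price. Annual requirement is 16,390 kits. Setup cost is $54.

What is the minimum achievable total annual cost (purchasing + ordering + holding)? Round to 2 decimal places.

H₁ = 13%×$40 = $5.2000;  H₂ = 13%×$39.86 = $5.1818
EOQ₁ = √(2×16,390×54/5.2000) = 583.44  (< 1,450, feasible at tier 1)
EOQ₂ = √(2×16,390×54/5.1818) = 584.47  (< 1,450 → use Q = 1,450 at tier-2 price)
TC(tier 1 (EOQ₁), Q≈583.4) = $658,633.91
TC(tier 2, Q≈1,450.0) = $657,672.59
Minimum at tier 2: $657,672.59

$657,672.59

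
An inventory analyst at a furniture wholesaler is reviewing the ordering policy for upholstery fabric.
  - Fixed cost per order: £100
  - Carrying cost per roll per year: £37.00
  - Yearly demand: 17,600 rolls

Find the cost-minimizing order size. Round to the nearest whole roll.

Optimal lot size Q* = (2 × 17,600 × £100 / £37)^½ ≈ 308.44

308 rolls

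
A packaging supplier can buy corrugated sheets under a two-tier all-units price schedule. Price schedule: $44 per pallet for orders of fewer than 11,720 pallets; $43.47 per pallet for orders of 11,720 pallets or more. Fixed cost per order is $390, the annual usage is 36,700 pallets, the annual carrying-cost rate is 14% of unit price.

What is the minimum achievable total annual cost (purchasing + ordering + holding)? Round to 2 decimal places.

$1,628,079.16

H₁ = 14%×$44 = $6.1600;  H₂ = 14%×$43.47 = $6.0858
EOQ₁ = √(2×36,700×390/6.1600) = 2,155.71  (< 11,720, feasible at tier 1)
EOQ₂ = √(2×36,700×390/6.0858) = 2,168.81  (< 11,720 → use Q = 11,720 at tier-2 price)
TC(tier 1 (EOQ₁), Q≈2,155.7) = $1,628,079.16
TC(tier 2, Q≈11,720.0) = $1,632,233.03
Minimum at tier 1 (EOQ₁): $1,628,079.16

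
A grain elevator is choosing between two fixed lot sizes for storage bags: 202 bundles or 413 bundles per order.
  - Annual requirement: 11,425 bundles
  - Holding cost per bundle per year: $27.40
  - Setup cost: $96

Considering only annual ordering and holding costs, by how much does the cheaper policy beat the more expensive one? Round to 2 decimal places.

$116.69

Annual cost at Q: ordering D·S/Q plus holding Q·H/2.
TC(202) = (11,425/202)×96 + (202/2)×27.4 = $8,197.10
TC(413) = (11,425/413)×96 + (413/2)×27.4 = $8,313.79
Lots of 202 are cheaper by $116.69.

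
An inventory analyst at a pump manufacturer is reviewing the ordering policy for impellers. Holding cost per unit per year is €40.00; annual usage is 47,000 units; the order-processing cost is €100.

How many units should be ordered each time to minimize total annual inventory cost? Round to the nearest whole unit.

Optimal lot size Q* = (2 × 47,000 × €100 / €40)^½ ≈ 484.77

485 units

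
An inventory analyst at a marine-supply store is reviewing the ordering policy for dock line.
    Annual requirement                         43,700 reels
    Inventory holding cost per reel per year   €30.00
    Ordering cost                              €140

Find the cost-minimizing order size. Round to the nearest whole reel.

Optimal lot size Q* = (2 × 43,700 × €140 / €30)^½ ≈ 638.64

639 reels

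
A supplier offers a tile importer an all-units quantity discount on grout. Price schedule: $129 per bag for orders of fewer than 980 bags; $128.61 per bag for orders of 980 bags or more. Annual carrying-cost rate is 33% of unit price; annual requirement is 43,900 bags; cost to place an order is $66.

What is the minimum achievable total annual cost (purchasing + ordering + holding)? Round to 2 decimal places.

$5,669,731.77

H₁ = 33%×$129 = $42.5700;  H₂ = 33%×$128.61 = $42.4413
EOQ₁ = √(2×43,900×66/42.5700) = 368.95  (< 980, feasible at tier 1)
EOQ₂ = √(2×43,900×66/42.4413) = 369.51  (< 980 → use Q = 980 at tier-2 price)
TC(tier 1 (EOQ₁), Q≈368.9) = $5,678,806.20
TC(tier 2, Q≈980.0) = $5,669,731.77
Minimum at tier 2: $5,669,731.77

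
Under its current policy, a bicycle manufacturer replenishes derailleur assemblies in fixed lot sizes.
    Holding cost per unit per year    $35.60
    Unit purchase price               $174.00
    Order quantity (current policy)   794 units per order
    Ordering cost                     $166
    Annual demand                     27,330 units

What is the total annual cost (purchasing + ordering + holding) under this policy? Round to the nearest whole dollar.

Orders/yr = 27,330/794 = 34.421; ordering cost = 34.421 × $166 = $5,713.83
Average inventory = 794/2 = 397; holding cost = 397 × $35.6 = $14,133.20
Purchase cost = D·C = 27,330 × 174 = $4,755,420.00
Total = $5,713.83 + $14,133.20 + $4,755,420.00 = $4,775,267.03

$4,775,267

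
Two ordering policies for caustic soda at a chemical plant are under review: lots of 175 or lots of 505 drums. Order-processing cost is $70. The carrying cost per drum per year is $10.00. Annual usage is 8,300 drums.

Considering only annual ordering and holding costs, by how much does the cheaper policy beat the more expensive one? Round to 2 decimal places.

$519.50

Annual cost at Q: ordering D·S/Q plus holding Q·H/2.
TC(175) = (8,300/175)×70 + (175/2)×10 = $4,195.00
TC(505) = (8,300/505)×70 + (505/2)×10 = $3,675.50
Lots of 505 are cheaper by $519.50.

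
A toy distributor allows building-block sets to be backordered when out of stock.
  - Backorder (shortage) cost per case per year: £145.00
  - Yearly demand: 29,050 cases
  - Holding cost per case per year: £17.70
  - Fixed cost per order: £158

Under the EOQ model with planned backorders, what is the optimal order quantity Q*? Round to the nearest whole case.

Q* = √(2DS/H) · √((H + b)/b)
   = √(2 × 29,050 × 158 / 17.7) · √((17.7 + 145) / 145)
   = 720.162 × 1.0593 ≈ 762.85

763 cases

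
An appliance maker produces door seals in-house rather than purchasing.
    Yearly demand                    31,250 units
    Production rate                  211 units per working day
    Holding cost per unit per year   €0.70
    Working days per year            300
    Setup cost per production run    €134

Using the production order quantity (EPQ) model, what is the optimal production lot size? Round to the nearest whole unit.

Daily demand d = 31,250/300 = 104.167; p = 211; 1 − d/p = 0.50632
EPQ = √(2DS / (H(1 − d/p)))
    = √(2 × 31,250 × 134 / (0.7 × 0.50632)) ≈ 4,861.06

4,861 units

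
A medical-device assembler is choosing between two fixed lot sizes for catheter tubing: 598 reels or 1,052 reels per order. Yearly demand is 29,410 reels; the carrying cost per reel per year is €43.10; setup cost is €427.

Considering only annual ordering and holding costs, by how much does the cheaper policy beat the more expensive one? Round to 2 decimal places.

€720.91

TC(Q) = (D/Q)S + (Q/2)H
TC(598) = (29,410/598)×427 + (598/2)×43.1 = €33,887.02
TC(1,052) = (29,410/1,052)×427 + (1,052/2)×43.1 = €34,607.93
Cheaper: Q = 598.  Difference = €720.91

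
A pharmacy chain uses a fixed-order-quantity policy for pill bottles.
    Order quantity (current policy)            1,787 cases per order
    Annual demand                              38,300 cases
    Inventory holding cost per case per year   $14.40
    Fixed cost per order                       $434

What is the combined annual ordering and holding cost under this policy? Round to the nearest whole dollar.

$22,168

Annual ordering cost = (D/Q)·S = (38,300/1,787) × 434 = $9,301.73
Annual holding cost  = (Q/2)·H = (1,787/2) × 14.4 = $12,866.40
Total = $9,301.73 + $12,866.40 = $22,168.13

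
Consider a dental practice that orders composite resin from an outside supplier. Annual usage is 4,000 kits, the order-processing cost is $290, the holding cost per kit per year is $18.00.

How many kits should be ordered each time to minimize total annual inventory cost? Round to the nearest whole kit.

359 kits

EOQ = √(2DS/H) = √(2 × 4,000 × 290 / 18)
    = √(128,888.89) ≈ 359.01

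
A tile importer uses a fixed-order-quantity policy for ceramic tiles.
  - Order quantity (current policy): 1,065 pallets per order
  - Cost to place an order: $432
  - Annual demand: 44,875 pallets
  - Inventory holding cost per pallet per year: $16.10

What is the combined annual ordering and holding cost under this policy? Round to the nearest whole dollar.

Orders/yr = 44,875/1,065 = 42.136; ordering cost = 42.136 × $432 = $18,202.82
Average inventory = 1,065/2 = 532.5; holding cost = 532.5 × $16.1 = $8,573.25
Total = $18,202.82 + $8,573.25 = $26,776.07

$26,776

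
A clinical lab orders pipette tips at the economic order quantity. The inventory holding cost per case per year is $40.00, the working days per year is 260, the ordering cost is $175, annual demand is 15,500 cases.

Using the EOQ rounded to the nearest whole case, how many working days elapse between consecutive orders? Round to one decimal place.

6.2 days

Optimal lot size Q* = (2 × 15,500 × $175 / $40)^½ ≈ 368.27 → Q = 368 cases
Days between orders = 260 / (D/Q) = 260 / 42.120 ≈ 6.173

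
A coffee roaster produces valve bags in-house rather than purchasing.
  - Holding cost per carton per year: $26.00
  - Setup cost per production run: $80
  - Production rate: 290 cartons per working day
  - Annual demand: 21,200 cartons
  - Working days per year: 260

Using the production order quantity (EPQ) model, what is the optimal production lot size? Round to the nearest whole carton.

Daily demand d = 21,200/260 = 81.538; p = 290; 1 − d/p = 0.71883
EPQ = √(2DS / (H(1 − d/p)))
    = √(2 × 21,200 × 80 / (26 × 0.71883)) ≈ 426.02

426 cartons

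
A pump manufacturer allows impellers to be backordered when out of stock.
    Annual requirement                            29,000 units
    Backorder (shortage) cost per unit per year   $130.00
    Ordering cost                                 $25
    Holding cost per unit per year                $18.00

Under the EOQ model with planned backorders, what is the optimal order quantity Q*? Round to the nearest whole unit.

Basic EOQ = √(2·29,000·25/18) = 283.823
Backorder adjustment √((H+b)/b) = √((18+130)/130) = 1.0670
Q* = 283.823 × 1.0670 ≈ 302.84

303 units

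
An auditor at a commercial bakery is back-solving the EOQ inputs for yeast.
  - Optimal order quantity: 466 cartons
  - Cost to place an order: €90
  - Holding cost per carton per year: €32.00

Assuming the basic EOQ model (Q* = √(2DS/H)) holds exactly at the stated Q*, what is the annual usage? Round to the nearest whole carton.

38,606 cartons per year

From Q* = √(2DS/H) ⇒ Q*² = 2DS/H.
D = Q²H / (2S) = 466² × 32 / (2 × 90) = 38,605.51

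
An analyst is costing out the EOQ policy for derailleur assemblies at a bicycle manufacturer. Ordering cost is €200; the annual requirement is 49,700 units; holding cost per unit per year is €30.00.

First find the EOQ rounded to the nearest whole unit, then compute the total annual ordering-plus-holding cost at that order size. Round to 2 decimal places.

€24,421.30

2DS/H = 2·49,700·200/30 = 662,666.67
EOQ = √662,666.67 ≈ 814.04 → Q = 814 units
Ordering: D/Q × S = 49,700/814 × €200 = €12,211.30
Holding:  Q/2 × H = 814/2 × €30 = €12,210.00
Total = €12,211.30 + €12,210.00 = €24,421.30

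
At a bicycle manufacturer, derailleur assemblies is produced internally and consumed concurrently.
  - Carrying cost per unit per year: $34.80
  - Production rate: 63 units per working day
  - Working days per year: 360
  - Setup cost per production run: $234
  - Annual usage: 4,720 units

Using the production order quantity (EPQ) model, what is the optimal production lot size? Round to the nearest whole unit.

d = 4,720/360 = 13.1111 units/day;  effective holding cost H(1 − d/p) = 34.8·(1 − 13.1111/63) = 27.55767
Q* = √(2DS / H_eff) = √(2·4,720·234 / 27.55767) ≈ 283.12

283 units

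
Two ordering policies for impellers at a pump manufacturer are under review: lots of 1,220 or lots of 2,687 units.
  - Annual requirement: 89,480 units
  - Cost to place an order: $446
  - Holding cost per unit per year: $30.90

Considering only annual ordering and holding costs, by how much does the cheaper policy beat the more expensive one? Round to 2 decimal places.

For each Q, cost = (D/Q)·S + (Q/2)·H.
TC(1,220) = (89,480/1,220)×446 + (1,220/2)×30.9 = $51,560.54
TC(2,687) = (89,480/2,687)×446 + (2,687/2)×30.9 = $56,366.43
Lots of 1,220 are cheaper by $4,805.89.

$4,805.89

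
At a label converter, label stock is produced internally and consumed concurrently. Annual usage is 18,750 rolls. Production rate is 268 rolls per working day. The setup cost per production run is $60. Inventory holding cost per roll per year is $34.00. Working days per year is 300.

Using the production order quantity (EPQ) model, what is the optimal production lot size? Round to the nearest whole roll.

Daily demand d = 18,750/300 = 62.500; p = 268; 1 − d/p = 0.76679
EPQ = √(2DS / (H(1 − d/p)))
    = √(2 × 18,750 × 60 / (34 × 0.76679)) ≈ 293.77

294 rolls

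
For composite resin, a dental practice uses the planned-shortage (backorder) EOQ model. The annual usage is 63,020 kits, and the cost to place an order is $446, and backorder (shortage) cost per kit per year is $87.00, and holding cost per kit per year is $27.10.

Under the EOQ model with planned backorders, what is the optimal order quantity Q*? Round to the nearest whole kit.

Basic EOQ = √(2·63,020·446/27.1) = 1,440.247
Backorder adjustment √((H+b)/b) = √((27.1+87)/87) = 1.1452
Q* = 1,440.247 × 1.1452 ≈ 1,649.38

1,649 kits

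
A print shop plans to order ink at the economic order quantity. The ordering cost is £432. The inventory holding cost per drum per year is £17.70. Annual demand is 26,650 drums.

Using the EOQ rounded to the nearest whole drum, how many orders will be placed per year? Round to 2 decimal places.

23.36 orders per year

Q* = √(2·D·S / H) = √(2·26,650·432 / 17.7) = √1,300,881.4 ≈ 1,140.56 → Q = 1,141
Orders per year = D/Q = 26,650 / 1,141 = 23.357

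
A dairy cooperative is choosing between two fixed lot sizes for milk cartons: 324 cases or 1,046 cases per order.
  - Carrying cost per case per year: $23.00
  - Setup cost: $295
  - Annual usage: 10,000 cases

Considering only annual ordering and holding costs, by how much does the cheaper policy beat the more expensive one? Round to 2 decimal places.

TC(Q) = (D/Q)S + (Q/2)H
TC(324) = (10,000/324)×295 + (324/2)×23 = $12,830.94
TC(1,046) = (10,000/1,046)×295 + (1,046/2)×23 = $14,849.27
|ΔTC| = |$12,830.94 − $14,849.27| = $2,018.33

$2,018.33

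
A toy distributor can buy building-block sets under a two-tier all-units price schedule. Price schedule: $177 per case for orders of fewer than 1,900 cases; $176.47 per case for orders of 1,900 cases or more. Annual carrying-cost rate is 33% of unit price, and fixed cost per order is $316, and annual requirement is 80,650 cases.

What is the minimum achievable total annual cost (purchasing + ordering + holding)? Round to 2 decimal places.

$14,301,042.21

H₁ = 33%×$177 = $58.4100;  H₂ = 33%×$176.47 = $58.2351
EOQ₁ = √(2×80,650×316/58.4100) = 934.15  (< 1,900, feasible at tier 1)
EOQ₂ = √(2×80,650×316/58.2351) = 935.55  (< 1,900 → use Q = 1,900 at tier-2 price)
TC(tier 1 (EOQ₁), Q≈934.2) = $14,329,613.76
TC(tier 2, Q≈1,900.0) = $14,301,042.21
Minimum at tier 2: $14,301,042.21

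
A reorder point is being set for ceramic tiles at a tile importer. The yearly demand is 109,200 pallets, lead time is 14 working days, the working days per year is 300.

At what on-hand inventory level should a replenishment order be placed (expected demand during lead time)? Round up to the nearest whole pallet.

5,096 pallets

Daily demand d = 109,200 / 300 = 364.000 pallets/day
Demand during lead time = 364.000 × 14 = 5,096.00
Reorder point = 5,096.00 → round up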